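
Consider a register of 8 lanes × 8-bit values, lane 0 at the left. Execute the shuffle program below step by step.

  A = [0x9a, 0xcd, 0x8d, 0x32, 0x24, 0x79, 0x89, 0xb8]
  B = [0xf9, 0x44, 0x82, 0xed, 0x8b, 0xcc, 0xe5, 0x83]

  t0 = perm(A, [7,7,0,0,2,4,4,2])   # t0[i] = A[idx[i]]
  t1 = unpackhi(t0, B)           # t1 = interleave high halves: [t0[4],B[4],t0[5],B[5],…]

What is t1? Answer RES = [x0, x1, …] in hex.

t0 = [0xb8, 0xb8, 0x9a, 0x9a, 0x8d, 0x24, 0x24, 0x8d]
t1 = [0x8d, 0x8b, 0x24, 0xcc, 0x24, 0xe5, 0x8d, 0x83]

RES = [ 0x8d  0x8b  0x24  0xcc  0x24  0xe5  0x8d  0x83 ]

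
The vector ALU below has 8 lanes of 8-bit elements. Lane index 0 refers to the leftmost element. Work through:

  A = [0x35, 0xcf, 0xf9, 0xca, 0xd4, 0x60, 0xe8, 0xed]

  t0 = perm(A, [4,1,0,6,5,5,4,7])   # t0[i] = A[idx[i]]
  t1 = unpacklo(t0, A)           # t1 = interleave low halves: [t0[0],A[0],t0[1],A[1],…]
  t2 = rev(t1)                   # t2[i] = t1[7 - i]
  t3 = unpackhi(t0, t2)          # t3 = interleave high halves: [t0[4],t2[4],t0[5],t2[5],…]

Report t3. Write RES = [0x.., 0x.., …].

RES = [ 0x60  0xcf  0x60  0xcf  0xd4  0x35  0xed  0xd4 ]

t0 = [0xd4, 0xcf, 0x35, 0xe8, 0x60, 0x60, 0xd4, 0xed]
t1 = [0xd4, 0x35, 0xcf, 0xcf, 0x35, 0xf9, 0xe8, 0xca]
t2 = [0xca, 0xe8, 0xf9, 0x35, 0xcf, 0xcf, 0x35, 0xd4]
t3 = [0x60, 0xcf, 0x60, 0xcf, 0xd4, 0x35, 0xed, 0xd4]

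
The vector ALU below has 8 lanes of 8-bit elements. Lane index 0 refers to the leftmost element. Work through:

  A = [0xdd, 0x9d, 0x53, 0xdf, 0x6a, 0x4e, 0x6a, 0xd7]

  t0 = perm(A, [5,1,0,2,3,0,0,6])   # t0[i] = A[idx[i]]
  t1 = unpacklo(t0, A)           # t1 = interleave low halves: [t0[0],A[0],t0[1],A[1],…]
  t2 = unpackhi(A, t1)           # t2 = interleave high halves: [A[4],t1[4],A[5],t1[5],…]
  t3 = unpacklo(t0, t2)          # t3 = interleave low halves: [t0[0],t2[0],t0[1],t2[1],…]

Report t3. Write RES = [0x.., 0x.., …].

→ t0 |4e|9d|dd|53|df|dd|dd|6a|
→ t1 |4e|dd|9d|9d|dd|53|53|df|
→ t2 |6a|dd|4e|53|6a|53|d7|df|
→ t3 |4e|6a|9d|dd|dd|4e|53|53|

RES = [ 0x4e  0x6a  0x9d  0xdd  0xdd  0x4e  0x53  0x53 ]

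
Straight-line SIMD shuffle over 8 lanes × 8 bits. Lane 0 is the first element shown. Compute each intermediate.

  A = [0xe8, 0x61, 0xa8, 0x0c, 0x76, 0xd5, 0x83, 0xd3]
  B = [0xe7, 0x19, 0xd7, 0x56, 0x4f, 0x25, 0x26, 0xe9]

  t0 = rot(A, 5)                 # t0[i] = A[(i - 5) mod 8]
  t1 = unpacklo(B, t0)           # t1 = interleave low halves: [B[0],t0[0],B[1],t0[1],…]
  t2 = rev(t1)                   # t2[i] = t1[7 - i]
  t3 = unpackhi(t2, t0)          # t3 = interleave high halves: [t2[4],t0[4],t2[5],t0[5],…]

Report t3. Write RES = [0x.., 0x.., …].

t0 = [0x0c, 0x76, 0xd5, 0x83, 0xd3, 0xe8, 0x61, 0xa8]
t1 = [0xe7, 0x0c, 0x19, 0x76, 0xd7, 0xd5, 0x56, 0x83]
t2 = [0x83, 0x56, 0xd5, 0xd7, 0x76, 0x19, 0x0c, 0xe7]
t3 = [0x76, 0xd3, 0x19, 0xe8, 0x0c, 0x61, 0xe7, 0xa8]

RES = [ 0x76  0xd3  0x19  0xe8  0x0c  0x61  0xe7  0xa8 ]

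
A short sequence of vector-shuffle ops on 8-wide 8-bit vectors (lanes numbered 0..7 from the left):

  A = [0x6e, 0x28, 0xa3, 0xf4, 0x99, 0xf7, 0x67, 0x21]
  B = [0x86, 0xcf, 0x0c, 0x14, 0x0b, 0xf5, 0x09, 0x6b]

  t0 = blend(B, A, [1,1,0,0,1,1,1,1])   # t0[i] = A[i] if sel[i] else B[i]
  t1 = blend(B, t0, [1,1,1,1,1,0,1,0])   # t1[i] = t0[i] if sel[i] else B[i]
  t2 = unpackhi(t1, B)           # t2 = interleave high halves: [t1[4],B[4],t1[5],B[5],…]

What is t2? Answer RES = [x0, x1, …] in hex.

RES = [ 0x99  0x0b  0xf5  0xf5  0x67  0x09  0x6b  0x6b ]

t0 = [0x6e, 0x28, 0x0c, 0x14, 0x99, 0xf7, 0x67, 0x21]
t1 = [0x6e, 0x28, 0x0c, 0x14, 0x99, 0xf5, 0x67, 0x6b]
t2 = [0x99, 0x0b, 0xf5, 0xf5, 0x67, 0x09, 0x6b, 0x6b]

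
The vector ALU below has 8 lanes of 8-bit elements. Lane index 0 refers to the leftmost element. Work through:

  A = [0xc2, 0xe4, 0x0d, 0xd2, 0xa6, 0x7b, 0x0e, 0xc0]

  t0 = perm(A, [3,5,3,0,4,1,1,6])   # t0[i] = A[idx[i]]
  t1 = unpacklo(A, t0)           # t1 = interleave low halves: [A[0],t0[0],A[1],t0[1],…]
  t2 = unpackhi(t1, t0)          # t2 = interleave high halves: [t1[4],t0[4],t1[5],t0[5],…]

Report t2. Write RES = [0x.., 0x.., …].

  t0: d2 7b d2 c2 a6 e4 e4 0e
  t1: c2 d2 e4 7b 0d d2 d2 c2
  t2: 0d a6 d2 e4 d2 e4 c2 0e

RES = [0x0d, 0xa6, 0xd2, 0xe4, 0xd2, 0xe4, 0xc2, 0x0e]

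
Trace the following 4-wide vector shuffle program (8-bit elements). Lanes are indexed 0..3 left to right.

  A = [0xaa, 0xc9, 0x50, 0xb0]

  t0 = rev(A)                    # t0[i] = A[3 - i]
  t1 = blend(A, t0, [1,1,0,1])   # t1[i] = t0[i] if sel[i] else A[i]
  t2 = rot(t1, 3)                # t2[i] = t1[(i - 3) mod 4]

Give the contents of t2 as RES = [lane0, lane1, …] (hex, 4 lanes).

RES = [0x50, 0x50, 0xaa, 0xb0]

t0 = [0xb0, 0x50, 0xc9, 0xaa]
t1 = [0xb0, 0x50, 0x50, 0xaa]
t2 = [0x50, 0x50, 0xaa, 0xb0]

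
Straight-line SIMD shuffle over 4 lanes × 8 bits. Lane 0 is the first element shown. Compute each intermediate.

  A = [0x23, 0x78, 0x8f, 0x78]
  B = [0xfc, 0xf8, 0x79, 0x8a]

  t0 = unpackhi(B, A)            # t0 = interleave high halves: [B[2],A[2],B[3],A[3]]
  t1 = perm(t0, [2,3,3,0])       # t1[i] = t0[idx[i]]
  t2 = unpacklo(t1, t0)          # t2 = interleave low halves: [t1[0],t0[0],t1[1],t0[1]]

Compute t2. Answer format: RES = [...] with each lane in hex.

t0 = [0x79, 0x8f, 0x8a, 0x78]
t1 = [0x8a, 0x78, 0x78, 0x79]
t2 = [0x8a, 0x79, 0x78, 0x8f]

RES = [ 0x8a  0x79  0x78  0x8f ]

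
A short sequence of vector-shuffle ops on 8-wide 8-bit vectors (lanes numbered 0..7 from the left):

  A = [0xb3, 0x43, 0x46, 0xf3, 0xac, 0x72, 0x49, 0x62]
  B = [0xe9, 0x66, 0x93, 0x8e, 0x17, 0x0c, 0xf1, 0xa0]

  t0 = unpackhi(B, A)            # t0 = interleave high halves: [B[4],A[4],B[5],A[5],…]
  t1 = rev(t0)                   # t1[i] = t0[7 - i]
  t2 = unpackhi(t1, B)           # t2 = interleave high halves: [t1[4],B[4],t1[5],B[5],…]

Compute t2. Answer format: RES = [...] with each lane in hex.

RES = [0x72, 0x17, 0x0c, 0x0c, 0xac, 0xf1, 0x17, 0xa0]

  t0: 17 ac 0c 72 f1 49 a0 62
  t1: 62 a0 49 f1 72 0c ac 17
  t2: 72 17 0c 0c ac f1 17 a0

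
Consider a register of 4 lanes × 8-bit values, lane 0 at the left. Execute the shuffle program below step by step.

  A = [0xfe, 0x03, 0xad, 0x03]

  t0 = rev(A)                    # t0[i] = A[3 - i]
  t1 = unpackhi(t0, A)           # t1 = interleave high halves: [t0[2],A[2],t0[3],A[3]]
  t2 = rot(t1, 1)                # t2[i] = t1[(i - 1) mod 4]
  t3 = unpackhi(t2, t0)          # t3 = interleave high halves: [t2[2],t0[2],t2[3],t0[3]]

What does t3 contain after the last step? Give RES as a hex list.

RES = [ 0xad  0x03  0xfe  0xfe ]

t0 = [0x03, 0xad, 0x03, 0xfe]
t1 = [0x03, 0xad, 0xfe, 0x03]
t2 = [0x03, 0x03, 0xad, 0xfe]
t3 = [0xad, 0x03, 0xfe, 0xfe]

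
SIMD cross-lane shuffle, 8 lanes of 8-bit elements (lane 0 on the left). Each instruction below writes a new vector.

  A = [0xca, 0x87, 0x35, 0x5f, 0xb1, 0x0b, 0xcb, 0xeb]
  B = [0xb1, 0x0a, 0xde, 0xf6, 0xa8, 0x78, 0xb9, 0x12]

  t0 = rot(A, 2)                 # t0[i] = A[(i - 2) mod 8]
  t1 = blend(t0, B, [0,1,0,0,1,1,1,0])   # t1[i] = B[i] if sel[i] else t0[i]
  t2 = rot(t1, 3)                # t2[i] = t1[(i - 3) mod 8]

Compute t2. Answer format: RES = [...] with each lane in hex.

RES = [ 0x78  0xb9  0x0b  0xcb  0x0a  0xca  0x87  0xa8 ]

→ t0 |cb|eb|ca|87|35|5f|b1|0b|
→ t1 |cb|0a|ca|87|a8|78|b9|0b|
→ t2 |78|b9|0b|cb|0a|ca|87|a8|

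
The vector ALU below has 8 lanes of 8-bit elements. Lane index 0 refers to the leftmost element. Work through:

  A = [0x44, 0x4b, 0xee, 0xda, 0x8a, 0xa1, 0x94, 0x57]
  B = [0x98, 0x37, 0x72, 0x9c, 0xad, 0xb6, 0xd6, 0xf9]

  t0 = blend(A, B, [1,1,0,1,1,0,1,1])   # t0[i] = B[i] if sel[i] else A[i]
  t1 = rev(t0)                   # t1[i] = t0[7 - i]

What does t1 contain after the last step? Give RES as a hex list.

→ t0 |98|37|ee|9c|ad|a1|d6|f9|
→ t1 |f9|d6|a1|ad|9c|ee|37|98|

RES = [0xf9, 0xd6, 0xa1, 0xad, 0x9c, 0xee, 0x37, 0x98]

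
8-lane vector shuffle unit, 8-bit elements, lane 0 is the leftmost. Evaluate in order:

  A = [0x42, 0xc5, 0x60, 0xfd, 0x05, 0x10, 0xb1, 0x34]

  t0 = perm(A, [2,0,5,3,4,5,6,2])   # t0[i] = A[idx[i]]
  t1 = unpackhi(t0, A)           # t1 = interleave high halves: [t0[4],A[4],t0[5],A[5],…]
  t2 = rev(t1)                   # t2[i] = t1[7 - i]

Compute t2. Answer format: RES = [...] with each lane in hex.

  t0: 60 42 10 fd 05 10 b1 60
  t1: 05 05 10 10 b1 b1 60 34
  t2: 34 60 b1 b1 10 10 05 05

RES = [ 0x34  0x60  0xb1  0xb1  0x10  0x10  0x05  0x05 ]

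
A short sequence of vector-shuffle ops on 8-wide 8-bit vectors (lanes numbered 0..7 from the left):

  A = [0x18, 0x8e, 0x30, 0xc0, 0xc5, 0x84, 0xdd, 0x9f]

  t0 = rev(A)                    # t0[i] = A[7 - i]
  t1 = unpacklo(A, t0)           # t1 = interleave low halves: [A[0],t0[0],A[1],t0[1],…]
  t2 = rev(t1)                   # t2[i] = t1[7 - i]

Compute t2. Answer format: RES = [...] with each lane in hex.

RES = [0xc5, 0xc0, 0x84, 0x30, 0xdd, 0x8e, 0x9f, 0x18]

t0 = [0x9f, 0xdd, 0x84, 0xc5, 0xc0, 0x30, 0x8e, 0x18]
t1 = [0x18, 0x9f, 0x8e, 0xdd, 0x30, 0x84, 0xc0, 0xc5]
t2 = [0xc5, 0xc0, 0x84, 0x30, 0xdd, 0x8e, 0x9f, 0x18]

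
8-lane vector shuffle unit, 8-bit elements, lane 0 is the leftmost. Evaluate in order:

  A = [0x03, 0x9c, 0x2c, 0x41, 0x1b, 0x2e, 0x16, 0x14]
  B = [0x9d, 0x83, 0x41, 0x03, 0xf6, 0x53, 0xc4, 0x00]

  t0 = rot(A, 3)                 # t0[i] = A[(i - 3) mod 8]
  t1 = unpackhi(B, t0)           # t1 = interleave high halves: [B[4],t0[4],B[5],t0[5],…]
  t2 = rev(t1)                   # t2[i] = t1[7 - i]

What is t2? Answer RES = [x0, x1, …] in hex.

RES = [ 0x1b  0x00  0x41  0xc4  0x2c  0x53  0x9c  0xf6 ]

→ t0 |2e|16|14|03|9c|2c|41|1b|
→ t1 |f6|9c|53|2c|c4|41|00|1b|
→ t2 |1b|00|41|c4|2c|53|9c|f6|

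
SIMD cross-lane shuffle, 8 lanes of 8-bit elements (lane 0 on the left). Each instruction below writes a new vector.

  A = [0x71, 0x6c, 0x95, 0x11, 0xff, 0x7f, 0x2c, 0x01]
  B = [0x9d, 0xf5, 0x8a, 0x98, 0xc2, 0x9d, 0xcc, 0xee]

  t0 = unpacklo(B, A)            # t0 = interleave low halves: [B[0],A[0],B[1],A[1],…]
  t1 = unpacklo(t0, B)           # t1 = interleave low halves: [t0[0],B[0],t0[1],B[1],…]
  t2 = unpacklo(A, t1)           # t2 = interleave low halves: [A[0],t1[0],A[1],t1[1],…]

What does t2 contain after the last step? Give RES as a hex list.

→ t0 |9d|71|f5|6c|8a|95|98|11|
→ t1 |9d|9d|71|f5|f5|8a|6c|98|
→ t2 |71|9d|6c|9d|95|71|11|f5|

RES = [ 0x71  0x9d  0x6c  0x9d  0x95  0x71  0x11  0xf5 ]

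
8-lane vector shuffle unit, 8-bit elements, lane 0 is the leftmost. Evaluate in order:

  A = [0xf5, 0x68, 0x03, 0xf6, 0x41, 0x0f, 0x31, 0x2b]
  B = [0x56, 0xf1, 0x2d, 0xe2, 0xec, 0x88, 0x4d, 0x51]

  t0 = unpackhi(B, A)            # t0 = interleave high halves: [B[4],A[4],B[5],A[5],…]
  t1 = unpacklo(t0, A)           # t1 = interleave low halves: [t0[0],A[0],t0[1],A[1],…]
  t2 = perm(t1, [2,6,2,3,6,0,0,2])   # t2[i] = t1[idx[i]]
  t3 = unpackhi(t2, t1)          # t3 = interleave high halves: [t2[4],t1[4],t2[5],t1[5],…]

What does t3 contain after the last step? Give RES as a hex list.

t0 = [0xec, 0x41, 0x88, 0x0f, 0x4d, 0x31, 0x51, 0x2b]
t1 = [0xec, 0xf5, 0x41, 0x68, 0x88, 0x03, 0x0f, 0xf6]
t2 = [0x41, 0x0f, 0x41, 0x68, 0x0f, 0xec, 0xec, 0x41]
t3 = [0x0f, 0x88, 0xec, 0x03, 0xec, 0x0f, 0x41, 0xf6]

RES = [ 0x0f  0x88  0xec  0x03  0xec  0x0f  0x41  0xf6 ]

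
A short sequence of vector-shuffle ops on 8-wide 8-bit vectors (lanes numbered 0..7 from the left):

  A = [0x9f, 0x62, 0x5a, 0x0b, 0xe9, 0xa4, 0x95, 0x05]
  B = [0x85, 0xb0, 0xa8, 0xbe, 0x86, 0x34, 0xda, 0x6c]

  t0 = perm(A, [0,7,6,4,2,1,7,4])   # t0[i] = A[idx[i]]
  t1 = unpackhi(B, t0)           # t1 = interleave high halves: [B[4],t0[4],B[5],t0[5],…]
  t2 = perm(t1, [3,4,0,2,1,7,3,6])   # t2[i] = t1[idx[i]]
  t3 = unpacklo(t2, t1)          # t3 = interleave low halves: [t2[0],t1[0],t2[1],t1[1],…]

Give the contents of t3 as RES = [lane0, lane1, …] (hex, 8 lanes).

RES = [0x62, 0x86, 0xda, 0x5a, 0x86, 0x34, 0x34, 0x62]

→ t0 |9f|05|95|e9|5a|62|05|e9|
→ t1 |86|5a|34|62|da|05|6c|e9|
→ t2 |62|da|86|34|5a|e9|62|6c|
→ t3 |62|86|da|5a|86|34|34|62|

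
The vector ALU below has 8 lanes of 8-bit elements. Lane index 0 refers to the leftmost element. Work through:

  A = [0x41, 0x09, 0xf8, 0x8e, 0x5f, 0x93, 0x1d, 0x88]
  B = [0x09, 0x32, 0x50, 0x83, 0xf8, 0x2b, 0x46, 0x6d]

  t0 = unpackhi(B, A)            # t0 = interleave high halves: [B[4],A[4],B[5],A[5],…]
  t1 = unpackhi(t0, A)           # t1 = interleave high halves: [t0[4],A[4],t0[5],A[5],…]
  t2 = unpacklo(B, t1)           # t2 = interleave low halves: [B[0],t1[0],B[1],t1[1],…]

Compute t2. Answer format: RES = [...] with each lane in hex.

RES = [0x09, 0x46, 0x32, 0x5f, 0x50, 0x1d, 0x83, 0x93]

  t0: f8 5f 2b 93 46 1d 6d 88
  t1: 46 5f 1d 93 6d 1d 88 88
  t2: 09 46 32 5f 50 1d 83 93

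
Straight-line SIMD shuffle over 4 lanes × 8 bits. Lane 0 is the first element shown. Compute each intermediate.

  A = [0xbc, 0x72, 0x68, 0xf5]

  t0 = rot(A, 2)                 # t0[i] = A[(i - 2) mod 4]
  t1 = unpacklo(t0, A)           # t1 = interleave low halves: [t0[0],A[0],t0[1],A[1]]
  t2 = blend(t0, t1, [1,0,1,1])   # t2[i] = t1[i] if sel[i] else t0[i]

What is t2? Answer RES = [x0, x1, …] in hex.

RES = [0x68, 0xf5, 0xf5, 0x72]

→ t0 |68|f5|bc|72|
→ t1 |68|bc|f5|72|
→ t2 |68|f5|f5|72|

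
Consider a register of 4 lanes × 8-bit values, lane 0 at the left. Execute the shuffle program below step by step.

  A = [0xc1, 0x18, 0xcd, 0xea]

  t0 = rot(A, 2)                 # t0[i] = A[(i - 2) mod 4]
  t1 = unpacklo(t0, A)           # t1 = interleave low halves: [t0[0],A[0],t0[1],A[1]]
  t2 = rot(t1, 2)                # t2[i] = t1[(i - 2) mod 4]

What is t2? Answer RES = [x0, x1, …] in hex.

  t0: cd ea c1 18
  t1: cd c1 ea 18
  t2: ea 18 cd c1

RES = [0xea, 0x18, 0xcd, 0xc1]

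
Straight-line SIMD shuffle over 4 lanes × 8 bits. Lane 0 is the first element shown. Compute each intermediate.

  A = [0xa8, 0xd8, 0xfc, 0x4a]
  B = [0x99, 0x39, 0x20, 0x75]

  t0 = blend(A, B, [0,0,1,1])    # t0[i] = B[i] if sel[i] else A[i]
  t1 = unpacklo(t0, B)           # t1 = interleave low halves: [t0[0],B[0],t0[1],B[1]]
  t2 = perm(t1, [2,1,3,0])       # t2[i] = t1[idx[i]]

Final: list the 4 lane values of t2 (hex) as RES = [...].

RES = [0xd8, 0x99, 0x39, 0xa8]

t0 = [0xa8, 0xd8, 0x20, 0x75]
t1 = [0xa8, 0x99, 0xd8, 0x39]
t2 = [0xd8, 0x99, 0x39, 0xa8]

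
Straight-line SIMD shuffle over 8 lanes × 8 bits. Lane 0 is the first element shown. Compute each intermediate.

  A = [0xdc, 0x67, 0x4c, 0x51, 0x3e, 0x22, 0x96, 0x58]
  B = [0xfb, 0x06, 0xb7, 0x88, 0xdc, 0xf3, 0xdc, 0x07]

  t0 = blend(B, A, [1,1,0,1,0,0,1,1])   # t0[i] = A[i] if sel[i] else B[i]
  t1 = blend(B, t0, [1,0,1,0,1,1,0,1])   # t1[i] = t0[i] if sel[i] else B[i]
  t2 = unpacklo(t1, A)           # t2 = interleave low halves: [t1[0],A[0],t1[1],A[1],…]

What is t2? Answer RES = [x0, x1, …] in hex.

RES = [0xdc, 0xdc, 0x06, 0x67, 0xb7, 0x4c, 0x88, 0x51]

t0 = [0xdc, 0x67, 0xb7, 0x51, 0xdc, 0xf3, 0x96, 0x58]
t1 = [0xdc, 0x06, 0xb7, 0x88, 0xdc, 0xf3, 0xdc, 0x58]
t2 = [0xdc, 0xdc, 0x06, 0x67, 0xb7, 0x4c, 0x88, 0x51]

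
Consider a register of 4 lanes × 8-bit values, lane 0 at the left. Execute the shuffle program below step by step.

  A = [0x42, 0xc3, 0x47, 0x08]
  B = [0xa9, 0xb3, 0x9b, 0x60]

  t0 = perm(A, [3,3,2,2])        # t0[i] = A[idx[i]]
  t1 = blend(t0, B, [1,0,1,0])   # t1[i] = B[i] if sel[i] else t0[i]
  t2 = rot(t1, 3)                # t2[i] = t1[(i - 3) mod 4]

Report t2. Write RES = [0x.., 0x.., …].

RES = [ 0x08  0x9b  0x47  0xa9 ]

  t0: 08 08 47 47
  t1: a9 08 9b 47
  t2: 08 9b 47 a9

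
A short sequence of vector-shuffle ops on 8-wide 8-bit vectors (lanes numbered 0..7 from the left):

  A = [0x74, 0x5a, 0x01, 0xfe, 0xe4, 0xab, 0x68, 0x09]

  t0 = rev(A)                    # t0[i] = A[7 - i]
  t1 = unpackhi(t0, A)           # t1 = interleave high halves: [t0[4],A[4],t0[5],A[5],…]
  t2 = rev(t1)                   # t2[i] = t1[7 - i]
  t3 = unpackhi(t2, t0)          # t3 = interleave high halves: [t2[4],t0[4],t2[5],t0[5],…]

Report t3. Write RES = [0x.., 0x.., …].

t0 = [0x09, 0x68, 0xab, 0xe4, 0xfe, 0x01, 0x5a, 0x74]
t1 = [0xfe, 0xe4, 0x01, 0xab, 0x5a, 0x68, 0x74, 0x09]
t2 = [0x09, 0x74, 0x68, 0x5a, 0xab, 0x01, 0xe4, 0xfe]
t3 = [0xab, 0xfe, 0x01, 0x01, 0xe4, 0x5a, 0xfe, 0x74]

RES = [ 0xab  0xfe  0x01  0x01  0xe4  0x5a  0xfe  0x74 ]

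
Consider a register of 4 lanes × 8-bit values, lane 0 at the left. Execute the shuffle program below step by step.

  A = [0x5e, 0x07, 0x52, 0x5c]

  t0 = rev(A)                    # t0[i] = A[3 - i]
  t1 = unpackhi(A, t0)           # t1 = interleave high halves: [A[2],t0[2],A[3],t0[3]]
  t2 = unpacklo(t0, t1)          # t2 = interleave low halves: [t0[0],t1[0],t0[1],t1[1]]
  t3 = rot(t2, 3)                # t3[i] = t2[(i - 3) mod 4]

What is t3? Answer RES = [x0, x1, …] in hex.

RES = [ 0x52  0x52  0x07  0x5c ]

  t0: 5c 52 07 5e
  t1: 52 07 5c 5e
  t2: 5c 52 52 07
  t3: 52 52 07 5c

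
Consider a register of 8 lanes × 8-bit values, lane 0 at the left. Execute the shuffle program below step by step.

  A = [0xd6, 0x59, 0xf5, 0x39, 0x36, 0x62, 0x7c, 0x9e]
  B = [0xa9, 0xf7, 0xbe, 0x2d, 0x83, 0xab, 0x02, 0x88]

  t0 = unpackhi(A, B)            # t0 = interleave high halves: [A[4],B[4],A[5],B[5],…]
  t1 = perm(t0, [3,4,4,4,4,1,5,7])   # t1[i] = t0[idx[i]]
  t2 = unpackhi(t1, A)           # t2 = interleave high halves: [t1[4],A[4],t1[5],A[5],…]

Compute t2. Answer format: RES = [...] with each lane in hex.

→ t0 |36|83|62|ab|7c|02|9e|88|
→ t1 |ab|7c|7c|7c|7c|83|02|88|
→ t2 |7c|36|83|62|02|7c|88|9e|

RES = [ 0x7c  0x36  0x83  0x62  0x02  0x7c  0x88  0x9e ]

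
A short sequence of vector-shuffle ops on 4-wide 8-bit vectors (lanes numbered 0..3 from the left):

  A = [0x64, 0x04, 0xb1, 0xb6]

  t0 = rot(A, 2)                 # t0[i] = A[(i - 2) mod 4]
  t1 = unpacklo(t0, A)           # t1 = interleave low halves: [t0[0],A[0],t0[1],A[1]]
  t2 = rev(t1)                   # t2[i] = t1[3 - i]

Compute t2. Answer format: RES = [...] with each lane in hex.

RES = [0x04, 0xb6, 0x64, 0xb1]

  t0: b1 b6 64 04
  t1: b1 64 b6 04
  t2: 04 b6 64 b1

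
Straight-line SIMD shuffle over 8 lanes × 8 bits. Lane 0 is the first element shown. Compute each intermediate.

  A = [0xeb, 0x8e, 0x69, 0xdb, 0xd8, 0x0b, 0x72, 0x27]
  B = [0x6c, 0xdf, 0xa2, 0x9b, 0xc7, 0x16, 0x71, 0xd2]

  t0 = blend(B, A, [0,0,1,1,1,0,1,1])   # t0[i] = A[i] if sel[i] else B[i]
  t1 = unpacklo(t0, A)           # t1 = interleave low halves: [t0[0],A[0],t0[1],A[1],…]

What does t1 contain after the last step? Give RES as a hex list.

RES = [ 0x6c  0xeb  0xdf  0x8e  0x69  0x69  0xdb  0xdb ]

  t0: 6c df 69 db d8 16 72 27
  t1: 6c eb df 8e 69 69 db db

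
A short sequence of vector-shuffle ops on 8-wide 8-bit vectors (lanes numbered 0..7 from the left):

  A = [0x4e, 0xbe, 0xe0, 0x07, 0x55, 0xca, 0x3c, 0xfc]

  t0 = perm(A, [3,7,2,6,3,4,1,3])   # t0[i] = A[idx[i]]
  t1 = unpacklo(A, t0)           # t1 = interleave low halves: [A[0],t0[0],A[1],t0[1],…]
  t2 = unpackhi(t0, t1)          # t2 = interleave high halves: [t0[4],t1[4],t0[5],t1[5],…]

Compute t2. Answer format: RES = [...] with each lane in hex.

RES = [0x07, 0xe0, 0x55, 0xe0, 0xbe, 0x07, 0x07, 0x3c]

t0 = [0x07, 0xfc, 0xe0, 0x3c, 0x07, 0x55, 0xbe, 0x07]
t1 = [0x4e, 0x07, 0xbe, 0xfc, 0xe0, 0xe0, 0x07, 0x3c]
t2 = [0x07, 0xe0, 0x55, 0xe0, 0xbe, 0x07, 0x07, 0x3c]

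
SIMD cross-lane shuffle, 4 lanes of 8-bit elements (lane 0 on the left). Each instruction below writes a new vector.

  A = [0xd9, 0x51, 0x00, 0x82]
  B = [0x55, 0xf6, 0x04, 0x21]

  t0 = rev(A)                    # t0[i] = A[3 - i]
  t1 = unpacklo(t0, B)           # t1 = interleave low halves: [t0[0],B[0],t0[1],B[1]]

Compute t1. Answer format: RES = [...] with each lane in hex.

→ t0 |82|00|51|d9|
→ t1 |82|55|00|f6|

RES = [ 0x82  0x55  0x00  0xf6 ]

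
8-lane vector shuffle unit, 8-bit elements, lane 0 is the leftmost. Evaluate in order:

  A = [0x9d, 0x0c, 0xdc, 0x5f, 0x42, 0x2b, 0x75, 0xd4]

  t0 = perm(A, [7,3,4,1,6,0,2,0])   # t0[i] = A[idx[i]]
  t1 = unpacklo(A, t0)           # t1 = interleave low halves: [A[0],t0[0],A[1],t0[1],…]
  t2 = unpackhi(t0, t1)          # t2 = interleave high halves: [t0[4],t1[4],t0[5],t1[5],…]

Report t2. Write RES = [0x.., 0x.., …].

t0 = [0xd4, 0x5f, 0x42, 0x0c, 0x75, 0x9d, 0xdc, 0x9d]
t1 = [0x9d, 0xd4, 0x0c, 0x5f, 0xdc, 0x42, 0x5f, 0x0c]
t2 = [0x75, 0xdc, 0x9d, 0x42, 0xdc, 0x5f, 0x9d, 0x0c]

RES = [ 0x75  0xdc  0x9d  0x42  0xdc  0x5f  0x9d  0x0c ]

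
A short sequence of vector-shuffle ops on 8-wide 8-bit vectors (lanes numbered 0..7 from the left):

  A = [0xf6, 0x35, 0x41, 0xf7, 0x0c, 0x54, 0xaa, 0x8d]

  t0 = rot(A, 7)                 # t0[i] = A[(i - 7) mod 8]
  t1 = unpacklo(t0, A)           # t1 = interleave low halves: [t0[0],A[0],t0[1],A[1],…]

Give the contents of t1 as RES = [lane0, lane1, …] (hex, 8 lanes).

→ t0 |35|41|f7|0c|54|aa|8d|f6|
→ t1 |35|f6|41|35|f7|41|0c|f7|

RES = [ 0x35  0xf6  0x41  0x35  0xf7  0x41  0x0c  0xf7 ]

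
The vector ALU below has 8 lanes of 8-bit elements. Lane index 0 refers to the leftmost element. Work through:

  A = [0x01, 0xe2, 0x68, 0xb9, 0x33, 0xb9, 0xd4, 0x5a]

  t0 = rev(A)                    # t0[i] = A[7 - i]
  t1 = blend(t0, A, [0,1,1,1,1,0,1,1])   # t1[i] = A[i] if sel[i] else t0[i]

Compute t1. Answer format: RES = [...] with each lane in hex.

RES = [0x5a, 0xe2, 0x68, 0xb9, 0x33, 0x68, 0xd4, 0x5a]

→ t0 |5a|d4|b9|33|b9|68|e2|01|
→ t1 |5a|e2|68|b9|33|68|d4|5a|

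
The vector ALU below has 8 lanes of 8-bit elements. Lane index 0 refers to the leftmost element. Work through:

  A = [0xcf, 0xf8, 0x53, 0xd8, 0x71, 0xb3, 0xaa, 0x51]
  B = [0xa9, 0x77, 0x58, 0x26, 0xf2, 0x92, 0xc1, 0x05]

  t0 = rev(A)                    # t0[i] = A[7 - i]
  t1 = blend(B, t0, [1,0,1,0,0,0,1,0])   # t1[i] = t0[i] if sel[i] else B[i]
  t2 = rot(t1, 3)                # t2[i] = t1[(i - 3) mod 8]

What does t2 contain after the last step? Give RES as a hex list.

  t0: 51 aa b3 71 d8 53 f8 cf
  t1: 51 77 b3 26 f2 92 f8 05
  t2: 92 f8 05 51 77 b3 26 f2

RES = [ 0x92  0xf8  0x05  0x51  0x77  0xb3  0x26  0xf2 ]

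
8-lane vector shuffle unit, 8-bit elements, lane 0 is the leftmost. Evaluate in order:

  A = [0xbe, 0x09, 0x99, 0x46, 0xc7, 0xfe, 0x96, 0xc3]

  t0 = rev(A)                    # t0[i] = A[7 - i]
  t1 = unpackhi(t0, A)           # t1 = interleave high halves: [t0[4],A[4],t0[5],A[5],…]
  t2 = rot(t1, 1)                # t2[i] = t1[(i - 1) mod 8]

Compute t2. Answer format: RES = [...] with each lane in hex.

RES = [0xc3, 0x46, 0xc7, 0x99, 0xfe, 0x09, 0x96, 0xbe]

→ t0 |c3|96|fe|c7|46|99|09|be|
→ t1 |46|c7|99|fe|09|96|be|c3|
→ t2 |c3|46|c7|99|fe|09|96|be|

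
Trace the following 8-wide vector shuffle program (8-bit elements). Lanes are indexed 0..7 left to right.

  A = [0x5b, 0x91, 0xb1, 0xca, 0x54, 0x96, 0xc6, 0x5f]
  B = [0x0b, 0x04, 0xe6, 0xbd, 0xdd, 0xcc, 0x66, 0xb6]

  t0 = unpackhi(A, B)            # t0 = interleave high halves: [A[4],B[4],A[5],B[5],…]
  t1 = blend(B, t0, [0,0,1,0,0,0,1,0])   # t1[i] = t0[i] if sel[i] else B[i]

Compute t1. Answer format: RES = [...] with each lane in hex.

t0 = [0x54, 0xdd, 0x96, 0xcc, 0xc6, 0x66, 0x5f, 0xb6]
t1 = [0x0b, 0x04, 0x96, 0xbd, 0xdd, 0xcc, 0x5f, 0xb6]

RES = [ 0x0b  0x04  0x96  0xbd  0xdd  0xcc  0x5f  0xb6 ]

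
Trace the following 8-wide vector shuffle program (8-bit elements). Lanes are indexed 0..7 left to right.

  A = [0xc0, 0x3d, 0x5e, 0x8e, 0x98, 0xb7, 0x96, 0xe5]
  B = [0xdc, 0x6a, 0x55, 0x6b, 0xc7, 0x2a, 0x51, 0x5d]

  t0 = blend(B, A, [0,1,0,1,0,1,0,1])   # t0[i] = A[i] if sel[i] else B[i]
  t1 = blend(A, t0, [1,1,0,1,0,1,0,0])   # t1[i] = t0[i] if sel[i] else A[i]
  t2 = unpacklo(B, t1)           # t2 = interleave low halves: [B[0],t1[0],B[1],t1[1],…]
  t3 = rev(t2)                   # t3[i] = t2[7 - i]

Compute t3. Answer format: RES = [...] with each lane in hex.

RES = [ 0x8e  0x6b  0x5e  0x55  0x3d  0x6a  0xdc  0xdc ]

t0 = [0xdc, 0x3d, 0x55, 0x8e, 0xc7, 0xb7, 0x51, 0xe5]
t1 = [0xdc, 0x3d, 0x5e, 0x8e, 0x98, 0xb7, 0x96, 0xe5]
t2 = [0xdc, 0xdc, 0x6a, 0x3d, 0x55, 0x5e, 0x6b, 0x8e]
t3 = [0x8e, 0x6b, 0x5e, 0x55, 0x3d, 0x6a, 0xdc, 0xdc]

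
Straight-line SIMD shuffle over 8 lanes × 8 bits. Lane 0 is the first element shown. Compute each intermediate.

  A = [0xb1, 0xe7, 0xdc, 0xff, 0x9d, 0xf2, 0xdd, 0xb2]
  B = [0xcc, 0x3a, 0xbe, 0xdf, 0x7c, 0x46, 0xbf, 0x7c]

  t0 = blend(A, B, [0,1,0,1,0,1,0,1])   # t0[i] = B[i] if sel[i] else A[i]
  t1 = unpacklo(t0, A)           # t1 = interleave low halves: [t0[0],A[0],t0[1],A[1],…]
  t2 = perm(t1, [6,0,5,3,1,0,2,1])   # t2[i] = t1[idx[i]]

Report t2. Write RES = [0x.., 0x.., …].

→ t0 |b1|3a|dc|df|9d|46|dd|7c|
→ t1 |b1|b1|3a|e7|dc|dc|df|ff|
→ t2 |df|b1|dc|e7|b1|b1|3a|b1|

RES = [ 0xdf  0xb1  0xdc  0xe7  0xb1  0xb1  0x3a  0xb1 ]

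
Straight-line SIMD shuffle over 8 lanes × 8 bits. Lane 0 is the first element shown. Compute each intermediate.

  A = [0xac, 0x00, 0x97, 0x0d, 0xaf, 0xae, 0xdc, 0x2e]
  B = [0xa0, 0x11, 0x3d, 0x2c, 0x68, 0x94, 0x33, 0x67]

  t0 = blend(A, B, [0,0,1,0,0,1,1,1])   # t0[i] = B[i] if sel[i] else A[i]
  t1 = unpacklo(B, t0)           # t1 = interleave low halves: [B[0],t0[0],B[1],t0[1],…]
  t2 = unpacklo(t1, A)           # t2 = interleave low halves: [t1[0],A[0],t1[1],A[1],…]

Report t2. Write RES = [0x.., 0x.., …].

RES = [0xa0, 0xac, 0xac, 0x00, 0x11, 0x97, 0x00, 0x0d]

  t0: ac 00 3d 0d af 94 33 67
  t1: a0 ac 11 00 3d 3d 2c 0d
  t2: a0 ac ac 00 11 97 00 0d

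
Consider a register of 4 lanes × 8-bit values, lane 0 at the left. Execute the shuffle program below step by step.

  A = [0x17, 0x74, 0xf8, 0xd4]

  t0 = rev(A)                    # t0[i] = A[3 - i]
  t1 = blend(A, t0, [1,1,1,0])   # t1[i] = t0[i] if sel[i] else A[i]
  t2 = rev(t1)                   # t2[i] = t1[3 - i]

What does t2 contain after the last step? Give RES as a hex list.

  t0: d4 f8 74 17
  t1: d4 f8 74 d4
  t2: d4 74 f8 d4

RES = [0xd4, 0x74, 0xf8, 0xd4]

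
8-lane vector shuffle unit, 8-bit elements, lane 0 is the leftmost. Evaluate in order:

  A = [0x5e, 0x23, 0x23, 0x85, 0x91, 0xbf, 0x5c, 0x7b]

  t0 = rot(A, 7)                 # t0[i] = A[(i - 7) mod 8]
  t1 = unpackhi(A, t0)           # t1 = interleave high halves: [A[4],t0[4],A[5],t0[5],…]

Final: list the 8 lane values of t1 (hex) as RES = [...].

RES = [ 0x91  0xbf  0xbf  0x5c  0x5c  0x7b  0x7b  0x5e ]

t0 = [0x23, 0x23, 0x85, 0x91, 0xbf, 0x5c, 0x7b, 0x5e]
t1 = [0x91, 0xbf, 0xbf, 0x5c, 0x5c, 0x7b, 0x7b, 0x5e]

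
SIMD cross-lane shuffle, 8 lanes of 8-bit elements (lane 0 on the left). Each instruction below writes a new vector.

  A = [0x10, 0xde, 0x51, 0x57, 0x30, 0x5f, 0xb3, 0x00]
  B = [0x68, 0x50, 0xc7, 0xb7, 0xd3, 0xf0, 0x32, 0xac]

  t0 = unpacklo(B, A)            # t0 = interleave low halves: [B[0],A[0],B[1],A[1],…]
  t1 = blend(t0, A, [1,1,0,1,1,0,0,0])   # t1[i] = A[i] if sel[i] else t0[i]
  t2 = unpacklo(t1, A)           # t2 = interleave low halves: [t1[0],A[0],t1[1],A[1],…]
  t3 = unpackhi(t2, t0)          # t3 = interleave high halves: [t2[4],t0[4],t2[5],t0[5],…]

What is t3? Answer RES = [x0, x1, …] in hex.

t0 = [0x68, 0x10, 0x50, 0xde, 0xc7, 0x51, 0xb7, 0x57]
t1 = [0x10, 0xde, 0x50, 0x57, 0x30, 0x51, 0xb7, 0x57]
t2 = [0x10, 0x10, 0xde, 0xde, 0x50, 0x51, 0x57, 0x57]
t3 = [0x50, 0xc7, 0x51, 0x51, 0x57, 0xb7, 0x57, 0x57]

RES = [ 0x50  0xc7  0x51  0x51  0x57  0xb7  0x57  0x57 ]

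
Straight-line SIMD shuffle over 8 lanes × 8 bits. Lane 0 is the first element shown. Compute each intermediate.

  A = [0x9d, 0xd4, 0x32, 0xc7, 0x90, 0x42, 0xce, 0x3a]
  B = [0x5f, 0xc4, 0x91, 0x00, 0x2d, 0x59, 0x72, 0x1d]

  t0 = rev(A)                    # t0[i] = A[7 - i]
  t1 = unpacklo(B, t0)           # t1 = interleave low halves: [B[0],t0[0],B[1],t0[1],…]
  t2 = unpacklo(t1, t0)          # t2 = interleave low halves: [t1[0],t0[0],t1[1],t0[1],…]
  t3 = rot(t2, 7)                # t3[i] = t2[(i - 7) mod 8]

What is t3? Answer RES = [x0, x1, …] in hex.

RES = [0x3a, 0x3a, 0xce, 0xc4, 0x42, 0xce, 0x90, 0x5f]

  t0: 3a ce 42 90 c7 32 d4 9d
  t1: 5f 3a c4 ce 91 42 00 90
  t2: 5f 3a 3a ce c4 42 ce 90
  t3: 3a 3a ce c4 42 ce 90 5f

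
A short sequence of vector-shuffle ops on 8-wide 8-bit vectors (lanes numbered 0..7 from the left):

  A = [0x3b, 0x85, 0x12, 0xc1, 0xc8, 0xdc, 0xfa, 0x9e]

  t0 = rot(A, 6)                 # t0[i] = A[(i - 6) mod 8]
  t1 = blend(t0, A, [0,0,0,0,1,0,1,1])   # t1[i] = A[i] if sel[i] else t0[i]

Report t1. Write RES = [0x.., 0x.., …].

RES = [ 0x12  0xc1  0xc8  0xdc  0xc8  0x9e  0xfa  0x9e ]

  t0: 12 c1 c8 dc fa 9e 3b 85
  t1: 12 c1 c8 dc c8 9e fa 9e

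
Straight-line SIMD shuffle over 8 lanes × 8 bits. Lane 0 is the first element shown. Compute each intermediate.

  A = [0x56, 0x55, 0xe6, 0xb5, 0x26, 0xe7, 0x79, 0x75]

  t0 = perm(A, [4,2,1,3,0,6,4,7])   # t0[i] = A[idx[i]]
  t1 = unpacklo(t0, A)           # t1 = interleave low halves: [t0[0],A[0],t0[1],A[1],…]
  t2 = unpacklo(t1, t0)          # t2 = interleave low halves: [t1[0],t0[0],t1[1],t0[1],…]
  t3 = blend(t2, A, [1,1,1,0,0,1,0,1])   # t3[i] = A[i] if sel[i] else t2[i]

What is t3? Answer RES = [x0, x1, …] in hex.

→ t0 |26|e6|55|b5|56|79|26|75|
→ t1 |26|56|e6|55|55|e6|b5|b5|
→ t2 |26|26|56|e6|e6|55|55|b5|
→ t3 |56|55|e6|e6|e6|e7|55|75|

RES = [ 0x56  0x55  0xe6  0xe6  0xe6  0xe7  0x55  0x75 ]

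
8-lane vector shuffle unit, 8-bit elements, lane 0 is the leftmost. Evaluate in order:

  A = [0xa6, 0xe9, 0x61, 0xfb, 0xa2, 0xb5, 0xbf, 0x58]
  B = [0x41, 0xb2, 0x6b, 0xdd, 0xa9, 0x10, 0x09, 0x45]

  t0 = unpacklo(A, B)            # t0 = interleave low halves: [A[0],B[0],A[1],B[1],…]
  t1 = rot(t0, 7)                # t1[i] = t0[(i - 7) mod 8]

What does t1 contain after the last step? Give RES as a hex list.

t0 = [0xa6, 0x41, 0xe9, 0xb2, 0x61, 0x6b, 0xfb, 0xdd]
t1 = [0x41, 0xe9, 0xb2, 0x61, 0x6b, 0xfb, 0xdd, 0xa6]

RES = [ 0x41  0xe9  0xb2  0x61  0x6b  0xfb  0xdd  0xa6 ]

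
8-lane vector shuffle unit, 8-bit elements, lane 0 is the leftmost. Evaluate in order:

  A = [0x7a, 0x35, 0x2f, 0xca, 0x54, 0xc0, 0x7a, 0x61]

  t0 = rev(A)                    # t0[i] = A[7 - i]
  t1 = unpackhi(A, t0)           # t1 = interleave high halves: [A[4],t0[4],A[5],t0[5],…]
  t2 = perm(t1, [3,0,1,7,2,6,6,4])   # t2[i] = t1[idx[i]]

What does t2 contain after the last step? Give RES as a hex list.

RES = [ 0x2f  0x54  0xca  0x7a  0xc0  0x61  0x61  0x7a ]

  t0: 61 7a c0 54 ca 2f 35 7a
  t1: 54 ca c0 2f 7a 35 61 7a
  t2: 2f 54 ca 7a c0 61 61 7a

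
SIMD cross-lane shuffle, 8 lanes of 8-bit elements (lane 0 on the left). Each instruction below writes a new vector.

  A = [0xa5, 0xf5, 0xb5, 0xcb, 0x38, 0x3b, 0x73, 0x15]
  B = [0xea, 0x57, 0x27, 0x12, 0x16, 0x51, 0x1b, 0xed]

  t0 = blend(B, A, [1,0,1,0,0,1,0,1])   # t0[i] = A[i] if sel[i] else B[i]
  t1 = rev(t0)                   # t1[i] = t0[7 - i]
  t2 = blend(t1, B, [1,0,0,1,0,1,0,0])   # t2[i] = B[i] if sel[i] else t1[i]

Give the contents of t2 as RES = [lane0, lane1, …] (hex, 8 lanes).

RES = [ 0xea  0x1b  0x3b  0x12  0x12  0x51  0x57  0xa5 ]

→ t0 |a5|57|b5|12|16|3b|1b|15|
→ t1 |15|1b|3b|16|12|b5|57|a5|
→ t2 |ea|1b|3b|12|12|51|57|a5|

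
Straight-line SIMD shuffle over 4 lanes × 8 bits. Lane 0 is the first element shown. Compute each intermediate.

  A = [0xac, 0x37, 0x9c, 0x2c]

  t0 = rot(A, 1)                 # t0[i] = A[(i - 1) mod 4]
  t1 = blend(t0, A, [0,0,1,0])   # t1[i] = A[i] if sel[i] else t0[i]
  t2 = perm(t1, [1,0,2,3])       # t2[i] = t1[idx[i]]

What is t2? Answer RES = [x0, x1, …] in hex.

→ t0 |2c|ac|37|9c|
→ t1 |2c|ac|9c|9c|
→ t2 |ac|2c|9c|9c|

RES = [0xac, 0x2c, 0x9c, 0x9c]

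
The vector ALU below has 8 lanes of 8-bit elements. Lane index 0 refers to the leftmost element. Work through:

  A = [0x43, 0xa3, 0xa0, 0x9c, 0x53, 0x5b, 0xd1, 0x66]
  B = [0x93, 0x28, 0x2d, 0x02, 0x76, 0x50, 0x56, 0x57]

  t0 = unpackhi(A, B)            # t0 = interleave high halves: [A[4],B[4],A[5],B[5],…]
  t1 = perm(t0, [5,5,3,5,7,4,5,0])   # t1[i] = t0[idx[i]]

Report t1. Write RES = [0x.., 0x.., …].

RES = [ 0x56  0x56  0x50  0x56  0x57  0xd1  0x56  0x53 ]

t0 = [0x53, 0x76, 0x5b, 0x50, 0xd1, 0x56, 0x66, 0x57]
t1 = [0x56, 0x56, 0x50, 0x56, 0x57, 0xd1, 0x56, 0x53]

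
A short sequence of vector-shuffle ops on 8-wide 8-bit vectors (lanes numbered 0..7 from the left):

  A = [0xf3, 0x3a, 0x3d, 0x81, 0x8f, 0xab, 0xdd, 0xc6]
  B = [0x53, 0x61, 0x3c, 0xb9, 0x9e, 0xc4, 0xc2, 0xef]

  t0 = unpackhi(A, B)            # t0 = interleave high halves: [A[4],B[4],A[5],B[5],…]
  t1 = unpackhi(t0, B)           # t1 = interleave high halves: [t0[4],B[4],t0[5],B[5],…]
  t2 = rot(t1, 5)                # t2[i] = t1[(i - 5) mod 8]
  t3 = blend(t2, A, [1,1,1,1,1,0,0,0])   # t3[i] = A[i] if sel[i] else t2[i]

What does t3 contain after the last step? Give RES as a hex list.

RES = [ 0xf3  0x3a  0x3d  0x81  0x8f  0xdd  0x9e  0xc2 ]

t0 = [0x8f, 0x9e, 0xab, 0xc4, 0xdd, 0xc2, 0xc6, 0xef]
t1 = [0xdd, 0x9e, 0xc2, 0xc4, 0xc6, 0xc2, 0xef, 0xef]
t2 = [0xc4, 0xc6, 0xc2, 0xef, 0xef, 0xdd, 0x9e, 0xc2]
t3 = [0xf3, 0x3a, 0x3d, 0x81, 0x8f, 0xdd, 0x9e, 0xc2]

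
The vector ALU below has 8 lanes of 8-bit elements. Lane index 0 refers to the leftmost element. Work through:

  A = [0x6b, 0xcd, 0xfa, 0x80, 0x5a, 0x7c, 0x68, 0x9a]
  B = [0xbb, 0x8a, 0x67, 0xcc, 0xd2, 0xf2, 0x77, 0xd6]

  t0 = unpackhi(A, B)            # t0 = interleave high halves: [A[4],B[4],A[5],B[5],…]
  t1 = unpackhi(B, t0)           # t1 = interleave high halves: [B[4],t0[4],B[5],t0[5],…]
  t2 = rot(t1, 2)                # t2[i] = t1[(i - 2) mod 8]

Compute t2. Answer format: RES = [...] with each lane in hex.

RES = [0xd6, 0xd6, 0xd2, 0x68, 0xf2, 0x77, 0x77, 0x9a]

  t0: 5a d2 7c f2 68 77 9a d6
  t1: d2 68 f2 77 77 9a d6 d6
  t2: d6 d6 d2 68 f2 77 77 9a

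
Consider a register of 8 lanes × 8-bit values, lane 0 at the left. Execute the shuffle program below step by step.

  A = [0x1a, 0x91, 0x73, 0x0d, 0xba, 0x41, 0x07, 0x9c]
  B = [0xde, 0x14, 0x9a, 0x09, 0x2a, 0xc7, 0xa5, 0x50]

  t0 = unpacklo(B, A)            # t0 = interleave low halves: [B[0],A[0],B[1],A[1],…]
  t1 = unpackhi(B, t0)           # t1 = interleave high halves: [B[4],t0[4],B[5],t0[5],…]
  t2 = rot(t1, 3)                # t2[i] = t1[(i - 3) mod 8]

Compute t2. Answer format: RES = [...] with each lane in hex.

RES = [0x09, 0x50, 0x0d, 0x2a, 0x9a, 0xc7, 0x73, 0xa5]

  t0: de 1a 14 91 9a 73 09 0d
  t1: 2a 9a c7 73 a5 09 50 0d
  t2: 09 50 0d 2a 9a c7 73 a5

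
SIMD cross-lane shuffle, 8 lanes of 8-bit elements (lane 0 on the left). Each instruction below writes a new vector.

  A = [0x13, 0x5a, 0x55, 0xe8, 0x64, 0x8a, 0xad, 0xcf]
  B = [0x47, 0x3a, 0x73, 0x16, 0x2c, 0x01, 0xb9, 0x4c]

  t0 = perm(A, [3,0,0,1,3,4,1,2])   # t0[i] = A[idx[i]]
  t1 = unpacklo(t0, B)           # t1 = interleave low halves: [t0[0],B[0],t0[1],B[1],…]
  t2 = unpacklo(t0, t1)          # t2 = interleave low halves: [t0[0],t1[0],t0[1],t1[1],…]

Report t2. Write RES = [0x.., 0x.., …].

  t0: e8 13 13 5a e8 64 5a 55
  t1: e8 47 13 3a 13 73 5a 16
  t2: e8 e8 13 47 13 13 5a 3a

RES = [ 0xe8  0xe8  0x13  0x47  0x13  0x13  0x5a  0x3a ]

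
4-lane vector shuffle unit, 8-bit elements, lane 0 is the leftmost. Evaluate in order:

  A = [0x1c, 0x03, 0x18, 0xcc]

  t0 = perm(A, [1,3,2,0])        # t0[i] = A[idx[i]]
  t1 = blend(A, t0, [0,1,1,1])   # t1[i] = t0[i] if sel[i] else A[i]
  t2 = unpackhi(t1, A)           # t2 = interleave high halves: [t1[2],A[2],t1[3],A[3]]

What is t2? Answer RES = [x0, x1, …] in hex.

RES = [0x18, 0x18, 0x1c, 0xcc]

t0 = [0x03, 0xcc, 0x18, 0x1c]
t1 = [0x1c, 0xcc, 0x18, 0x1c]
t2 = [0x18, 0x18, 0x1c, 0xcc]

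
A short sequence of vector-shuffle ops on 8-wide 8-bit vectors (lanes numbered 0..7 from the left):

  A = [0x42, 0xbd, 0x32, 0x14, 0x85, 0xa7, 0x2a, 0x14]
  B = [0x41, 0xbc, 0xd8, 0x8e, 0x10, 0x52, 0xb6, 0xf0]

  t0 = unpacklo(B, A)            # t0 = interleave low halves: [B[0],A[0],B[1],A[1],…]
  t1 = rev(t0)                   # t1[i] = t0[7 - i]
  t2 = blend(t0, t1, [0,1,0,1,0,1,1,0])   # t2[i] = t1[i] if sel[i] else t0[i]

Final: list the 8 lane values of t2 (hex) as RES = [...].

  t0: 41 42 bc bd d8 32 8e 14
  t1: 14 8e 32 d8 bd bc 42 41
  t2: 41 8e bc d8 d8 bc 42 14

RES = [0x41, 0x8e, 0xbc, 0xd8, 0xd8, 0xbc, 0x42, 0x14]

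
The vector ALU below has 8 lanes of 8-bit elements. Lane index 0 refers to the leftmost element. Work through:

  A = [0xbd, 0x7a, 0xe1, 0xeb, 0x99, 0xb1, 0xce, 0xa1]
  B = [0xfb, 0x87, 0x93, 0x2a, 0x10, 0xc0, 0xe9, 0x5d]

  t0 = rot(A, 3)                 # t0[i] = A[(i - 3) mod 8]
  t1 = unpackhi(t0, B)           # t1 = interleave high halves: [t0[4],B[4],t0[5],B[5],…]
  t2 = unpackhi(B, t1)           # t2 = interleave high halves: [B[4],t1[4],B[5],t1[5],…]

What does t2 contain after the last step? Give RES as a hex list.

  t0: b1 ce a1 bd 7a e1 eb 99
  t1: 7a 10 e1 c0 eb e9 99 5d
  t2: 10 eb c0 e9 e9 99 5d 5d

RES = [0x10, 0xeb, 0xc0, 0xe9, 0xe9, 0x99, 0x5d, 0x5d]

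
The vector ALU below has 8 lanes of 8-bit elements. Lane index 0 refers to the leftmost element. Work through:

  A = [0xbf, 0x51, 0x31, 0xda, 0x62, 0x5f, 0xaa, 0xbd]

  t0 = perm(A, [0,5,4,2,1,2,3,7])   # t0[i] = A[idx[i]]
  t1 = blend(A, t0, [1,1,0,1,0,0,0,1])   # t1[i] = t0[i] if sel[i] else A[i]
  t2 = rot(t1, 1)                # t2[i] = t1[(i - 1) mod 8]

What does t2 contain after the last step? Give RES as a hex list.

→ t0 |bf|5f|62|31|51|31|da|bd|
→ t1 |bf|5f|31|31|62|5f|aa|bd|
→ t2 |bd|bf|5f|31|31|62|5f|aa|

RES = [0xbd, 0xbf, 0x5f, 0x31, 0x31, 0x62, 0x5f, 0xaa]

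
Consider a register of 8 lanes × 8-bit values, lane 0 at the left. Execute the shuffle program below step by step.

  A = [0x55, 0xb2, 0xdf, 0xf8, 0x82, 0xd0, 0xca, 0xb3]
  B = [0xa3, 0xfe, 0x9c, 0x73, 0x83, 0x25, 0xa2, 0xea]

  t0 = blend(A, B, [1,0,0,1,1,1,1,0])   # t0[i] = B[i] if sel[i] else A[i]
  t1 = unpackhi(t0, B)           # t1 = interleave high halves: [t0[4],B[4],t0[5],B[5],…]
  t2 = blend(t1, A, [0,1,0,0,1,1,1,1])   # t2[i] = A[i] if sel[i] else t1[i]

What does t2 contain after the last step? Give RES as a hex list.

  t0: a3 b2 df 73 83 25 a2 b3
  t1: 83 83 25 25 a2 a2 b3 ea
  t2: 83 b2 25 25 82 d0 ca b3

RES = [0x83, 0xb2, 0x25, 0x25, 0x82, 0xd0, 0xca, 0xb3]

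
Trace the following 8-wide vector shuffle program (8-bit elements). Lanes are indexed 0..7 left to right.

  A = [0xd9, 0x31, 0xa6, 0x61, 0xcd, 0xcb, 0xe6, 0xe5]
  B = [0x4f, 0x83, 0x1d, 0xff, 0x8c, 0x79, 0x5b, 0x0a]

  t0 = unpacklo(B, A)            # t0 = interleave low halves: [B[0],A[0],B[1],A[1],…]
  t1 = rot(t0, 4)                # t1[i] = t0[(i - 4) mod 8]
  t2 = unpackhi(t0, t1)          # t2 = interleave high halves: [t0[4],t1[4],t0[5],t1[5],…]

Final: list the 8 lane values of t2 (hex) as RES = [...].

RES = [ 0x1d  0x4f  0xa6  0xd9  0xff  0x83  0x61  0x31 ]

  t0: 4f d9 83 31 1d a6 ff 61
  t1: 1d a6 ff 61 4f d9 83 31
  t2: 1d 4f a6 d9 ff 83 61 31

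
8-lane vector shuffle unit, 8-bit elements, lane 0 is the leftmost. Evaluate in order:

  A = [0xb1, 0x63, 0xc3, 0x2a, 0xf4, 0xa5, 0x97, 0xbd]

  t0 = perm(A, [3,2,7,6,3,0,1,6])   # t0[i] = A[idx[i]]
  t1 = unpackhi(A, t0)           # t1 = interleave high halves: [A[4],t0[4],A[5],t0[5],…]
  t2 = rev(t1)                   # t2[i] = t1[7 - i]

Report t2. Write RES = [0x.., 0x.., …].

→ t0 |2a|c3|bd|97|2a|b1|63|97|
→ t1 |f4|2a|a5|b1|97|63|bd|97|
→ t2 |97|bd|63|97|b1|a5|2a|f4|

RES = [ 0x97  0xbd  0x63  0x97  0xb1  0xa5  0x2a  0xf4 ]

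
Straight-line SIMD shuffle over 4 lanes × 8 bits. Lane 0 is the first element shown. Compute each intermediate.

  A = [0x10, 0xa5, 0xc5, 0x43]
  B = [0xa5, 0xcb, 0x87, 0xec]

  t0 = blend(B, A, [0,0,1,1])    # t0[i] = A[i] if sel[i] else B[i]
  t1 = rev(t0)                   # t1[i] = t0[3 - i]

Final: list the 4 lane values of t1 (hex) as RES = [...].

RES = [0x43, 0xc5, 0xcb, 0xa5]

  t0: a5 cb c5 43
  t1: 43 c5 cb a5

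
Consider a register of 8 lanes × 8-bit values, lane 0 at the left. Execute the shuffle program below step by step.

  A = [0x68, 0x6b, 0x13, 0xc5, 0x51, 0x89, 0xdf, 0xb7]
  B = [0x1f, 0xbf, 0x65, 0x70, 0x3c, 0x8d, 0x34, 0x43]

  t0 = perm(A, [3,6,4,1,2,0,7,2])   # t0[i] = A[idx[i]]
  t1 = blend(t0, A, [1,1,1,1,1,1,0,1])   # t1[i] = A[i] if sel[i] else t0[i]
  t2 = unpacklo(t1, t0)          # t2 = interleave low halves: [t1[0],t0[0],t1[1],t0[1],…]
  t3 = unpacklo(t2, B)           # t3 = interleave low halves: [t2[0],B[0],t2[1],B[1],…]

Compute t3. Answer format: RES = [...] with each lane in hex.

RES = [ 0x68  0x1f  0xc5  0xbf  0x6b  0x65  0xdf  0x70 ]

t0 = [0xc5, 0xdf, 0x51, 0x6b, 0x13, 0x68, 0xb7, 0x13]
t1 = [0x68, 0x6b, 0x13, 0xc5, 0x51, 0x89, 0xb7, 0xb7]
t2 = [0x68, 0xc5, 0x6b, 0xdf, 0x13, 0x51, 0xc5, 0x6b]
t3 = [0x68, 0x1f, 0xc5, 0xbf, 0x6b, 0x65, 0xdf, 0x70]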